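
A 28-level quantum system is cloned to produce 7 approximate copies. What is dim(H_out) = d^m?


Output space = H^(tensor 7) where dim(H) = 28
dim = 28^7
= 784 (after 2 factors)
= 21952 (after 3 factors)
= 614656 (after 4 factors)
= 17210368 (after 5 factors)
= 481890304 (after 6 factors)
= 13492928512 (after 7 factors)
= 13492928512

13492928512


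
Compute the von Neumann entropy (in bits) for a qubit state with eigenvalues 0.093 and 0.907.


S = -p*log2(p) - (1-p)*log2(1-p)
p = 0.0930, 1-p = 0.9070
= -0.0930 * log2(0.0930) - 0.9070 * log2(0.9070)
= -(-0.3187) - (-0.1277)
= 0.4464

0.4464


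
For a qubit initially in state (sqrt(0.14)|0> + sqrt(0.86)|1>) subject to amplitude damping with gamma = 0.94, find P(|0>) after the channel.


For amplitude damping with parameter gamma on state sqrt(a)|0> + sqrt(b)|1>:
alpha^2 = 0.14, beta^2 = 0.86
P(|0>) = alpha^2 + gamma * beta^2
= 0.14 + 0.94 * 0.86
= 0.14 + 0.8084
= 0.9484

0.9484


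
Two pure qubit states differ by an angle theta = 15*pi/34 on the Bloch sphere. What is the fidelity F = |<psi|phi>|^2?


For states separated by angle theta on Bloch sphere:
F = cos^2(theta/2)
theta = 15*pi/34 = 1.3860
theta/2 = 0.6930
cos(theta/2) = 0.7693
F = 0.5919

0.5919


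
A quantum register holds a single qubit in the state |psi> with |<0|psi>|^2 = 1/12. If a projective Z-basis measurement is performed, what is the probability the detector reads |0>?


|alpha|^2 = 1/12 = 0.0833
|beta|^2 = 1 - 1/12 = 11/12 = 0.9167
P(|0>) = |alpha|^2 = 0.0833

0.0833


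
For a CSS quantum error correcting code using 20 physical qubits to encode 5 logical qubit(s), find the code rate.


Code rate R = k/n
= 5/20
= 0.2500

0.2500


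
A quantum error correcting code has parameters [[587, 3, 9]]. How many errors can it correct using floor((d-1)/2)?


Code parameters: [[587, 3, 9]], distance d = 9.
Number of correctable errors = floor((d-1)/2)
= floor((9 - 1)/2)
= floor(8/2)
= 4

4


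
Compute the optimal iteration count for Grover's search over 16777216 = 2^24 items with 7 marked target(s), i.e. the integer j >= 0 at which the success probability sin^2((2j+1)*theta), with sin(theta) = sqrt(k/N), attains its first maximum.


After j Grover iterations the success probability is P(j) = sin^2((2j+1)*theta), where sin(theta) = sqrt(k/N).
N = 2^24 = 16777216, k = 7
sin(theta) = sqrt(k/N) = 0.0006459353787
theta = arcsin(sqrt(k/N)) = 0.0006459354236 rad
P(j) reaches its first maximum when (2j+1)*theta is as close as possible to pi/2, i.e. j = round(pi/(4*theta) - 1/2).
pi/(4*theta) - 1/2 = 1215.4082
(For comparison, the common estimate pi/4 * sqrt(N/k) = 1215.9083; the exact maximiser is used here.)
Optimal iterations = 1215

1215


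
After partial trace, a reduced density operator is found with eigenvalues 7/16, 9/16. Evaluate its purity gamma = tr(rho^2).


tr(rho^2) = sum of eigenvalues squared
= (7/16)^2 + (9/16)^2
= (49 + 81) / 256
= 130/256
= 0.5078

0.5078


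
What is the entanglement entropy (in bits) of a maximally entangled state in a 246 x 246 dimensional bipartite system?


For a maximally entangled state in d x d:
S = log2(d) = log2(246)
= 7.9425

7.9425


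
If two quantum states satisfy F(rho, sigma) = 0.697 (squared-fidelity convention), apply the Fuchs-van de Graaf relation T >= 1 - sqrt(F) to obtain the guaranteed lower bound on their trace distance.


Fuchs-van de Graaf (squared-fidelity convention): 1 - sqrt(F) <= T <= sqrt(1 - F).
Lower bound: T >= 1 - sqrt(F)
sqrt(F) = sqrt(0.697) = 0.8349
T >= 1 - 0.8349
T >= 0.1651

0.1651


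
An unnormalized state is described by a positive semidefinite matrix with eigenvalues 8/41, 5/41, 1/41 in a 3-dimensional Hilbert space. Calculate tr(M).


tr(M) = sum of eigenvalues
= 8/41 + 5/41 + 1/41
= 14/41
= 0.3415

0.3415


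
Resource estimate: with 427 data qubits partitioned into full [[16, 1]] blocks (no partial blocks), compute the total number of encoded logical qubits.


Each code block uses 16 physical qubits for 1 logical qubit(s).
Number of complete blocks = floor(427 / 16) = 26
Logical qubits = 26 * 1
= 26

26


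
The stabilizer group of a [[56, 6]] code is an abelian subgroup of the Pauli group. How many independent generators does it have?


For an [[n,k]] stabilizer code:
Number of stabilizer generators = n - k
= 56 - 6
= 50

50


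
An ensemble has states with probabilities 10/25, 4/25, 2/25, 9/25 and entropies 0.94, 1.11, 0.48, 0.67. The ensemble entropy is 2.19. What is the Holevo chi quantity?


chi = S(rho) - sum_i p_i * S(rho_i)
Weighted entropy = 10/25 * 0.94 + 4/25 * 1.11 + 2/25 * 0.48 + 9/25 * 0.67
= 0.8332
chi = 2.19 - 0.8332
= 1.3568

1.3568


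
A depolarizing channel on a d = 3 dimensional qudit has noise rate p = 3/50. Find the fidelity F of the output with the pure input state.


F = (1-p) + p/d
= (1 - 0.0600) + 0.0600/3
= 0.9400 + 0.0200
= 0.9600

0.9600


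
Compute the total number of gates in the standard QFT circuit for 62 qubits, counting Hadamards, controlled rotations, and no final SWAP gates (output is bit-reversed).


Hadamard gates: 62
Controlled rotations: n*(n-1)/2 = 62*61/2 = 1891
SWAP gates: 0 (omitted)
Total = 62 + 1891
= 1953

1953


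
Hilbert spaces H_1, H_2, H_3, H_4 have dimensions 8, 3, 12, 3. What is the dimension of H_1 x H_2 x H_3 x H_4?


dim(H_1 x H_2 x H_3 x H_4) = 8 * 3 * 12 * 3
= 24 * 12 * 3
= 288 * 3
= 864

864


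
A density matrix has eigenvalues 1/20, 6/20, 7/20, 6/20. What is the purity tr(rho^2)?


tr(rho^2) = sum of eigenvalues squared
= (1/20)^2 + (6/20)^2 + (7/20)^2 + (6/20)^2
= (1 + 36 + 49 + 36) / 400
= 122/400
= 0.3050

0.3050


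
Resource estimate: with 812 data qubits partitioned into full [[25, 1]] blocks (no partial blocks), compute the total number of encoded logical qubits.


Each code block uses 25 physical qubits for 1 logical qubit(s).
Number of complete blocks = floor(812 / 25) = 32
Logical qubits = 32 * 1
= 32

32


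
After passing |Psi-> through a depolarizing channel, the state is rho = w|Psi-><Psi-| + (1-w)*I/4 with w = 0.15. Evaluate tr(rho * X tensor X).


|Psi-> = (|01> - |10>)/sqrt(2)
For the pure Bell state, <X_A X_B> = -1 (Bell-state Pauli correlator).
The maximally-mixed part I/4 has tr(I/4 * P tensor P) = 0 for any traceless Pauli P.
So <X_A X_B>_rho = w * (-1) + (1 - w) * 0
= 0.15 * (-1)
= -0.1500

-0.1500


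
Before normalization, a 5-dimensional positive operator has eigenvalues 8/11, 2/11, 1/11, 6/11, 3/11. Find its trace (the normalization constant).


tr(M) = sum of eigenvalues
= 8/11 + 2/11 + 1/11 + 6/11 + 3/11
= 20/11
= 1.8182

1.8182


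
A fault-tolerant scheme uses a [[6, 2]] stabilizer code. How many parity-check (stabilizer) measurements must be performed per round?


For an [[n,k]] stabilizer code:
Number of stabilizer generators = n - k
= 6 - 2
= 4

4


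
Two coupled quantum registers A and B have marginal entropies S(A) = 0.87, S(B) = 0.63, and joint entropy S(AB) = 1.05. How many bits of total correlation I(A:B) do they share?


I(A:B) = S(A) + S(B) - S(AB)
= 0.87 + 0.63 - 1.05
= 0.4500

0.4500


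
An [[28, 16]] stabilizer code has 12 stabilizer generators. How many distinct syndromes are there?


Each stabilizer generator gives a binary (+1 or -1) measurement outcome.
With 12 independent generators:
Total syndromes = 2^12
= 4096

4096


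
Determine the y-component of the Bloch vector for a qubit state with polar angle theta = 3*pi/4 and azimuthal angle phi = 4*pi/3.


theta = 2.3562, phi = 4.1888
r_y = sin(theta)*sin(phi) = 0.7071 * -0.8660
r_y = -0.6124

-0.6124


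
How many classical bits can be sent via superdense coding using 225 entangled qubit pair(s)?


Superdense coding allows 2 classical bits per shared entangled pair.
225 pair(s) -> 2 * 225 = 450 classical bits

450


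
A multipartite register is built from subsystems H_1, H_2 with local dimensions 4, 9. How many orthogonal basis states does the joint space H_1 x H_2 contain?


dim(H_1 x H_2) = 4 * 9
= 36

36


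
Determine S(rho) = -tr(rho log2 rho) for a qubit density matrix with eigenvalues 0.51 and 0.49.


S = -p*log2(p) - (1-p)*log2(1-p)
p = 0.5100, 1-p = 0.4900
= -0.5100 * log2(0.5100) - 0.4900 * log2(0.4900)
= -(-0.4954) - (-0.5043)
= 0.9997

0.9997


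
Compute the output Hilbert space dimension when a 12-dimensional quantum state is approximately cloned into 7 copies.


Output space = H^(tensor 7) where dim(H) = 12
dim = 12^7
= 144 (after 2 factors)
= 1728 (after 3 factors)
= 20736 (after 4 factors)
= 248832 (after 5 factors)
= 2985984 (after 6 factors)
= 35831808 (after 7 factors)
= 35831808

35831808


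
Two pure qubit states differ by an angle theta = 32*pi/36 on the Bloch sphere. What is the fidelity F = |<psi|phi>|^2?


For states separated by angle theta on Bloch sphere:
F = cos^2(theta/2)
theta = 32*pi/36 = 2.7925
theta/2 = 1.3963
cos(theta/2) = 0.1736
F = 0.0302

0.0302


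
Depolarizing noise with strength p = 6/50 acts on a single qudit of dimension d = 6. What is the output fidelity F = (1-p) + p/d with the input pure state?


F = (1-p) + p/d
= (1 - 0.1200) + 0.1200/6
= 0.8800 + 0.0200
= 0.9000

0.9000


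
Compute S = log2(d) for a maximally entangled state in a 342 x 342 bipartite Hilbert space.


For a maximally entangled state in d x d:
S = log2(d) = log2(342)
= 8.4179

8.4179


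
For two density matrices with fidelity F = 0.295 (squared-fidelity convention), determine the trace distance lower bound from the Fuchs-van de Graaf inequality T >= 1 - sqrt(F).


Fuchs-van de Graaf (squared-fidelity convention): 1 - sqrt(F) <= T <= sqrt(1 - F).
Lower bound: T >= 1 - sqrt(F)
sqrt(F) = sqrt(0.295) = 0.5431
T >= 1 - 0.5431
T >= 0.4569

0.4569


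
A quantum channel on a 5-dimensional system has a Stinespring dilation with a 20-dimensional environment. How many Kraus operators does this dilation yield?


Tracing out the environment in an orthonormal basis {|i>_E} gives Kraus operators K_i = <i|_E U |0>_E.
Number of Kraus operators = dim(H_env) = d_env
= 20

20


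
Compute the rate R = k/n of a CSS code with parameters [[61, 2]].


Code rate R = k/n
= 2/61
= 0.0328

0.0328


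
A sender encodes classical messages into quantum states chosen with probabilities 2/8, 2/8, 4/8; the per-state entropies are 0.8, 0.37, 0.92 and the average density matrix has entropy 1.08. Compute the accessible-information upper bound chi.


chi = S(rho) - sum_i p_i * S(rho_i)
Weighted entropy = 2/8 * 0.8 + 2/8 * 0.37 + 4/8 * 0.92
= 0.7525
chi = 1.08 - 0.7525
= 0.3275

0.3275


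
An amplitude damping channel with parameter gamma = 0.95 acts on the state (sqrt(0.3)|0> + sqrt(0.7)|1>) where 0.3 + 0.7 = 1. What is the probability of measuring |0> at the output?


For amplitude damping with parameter gamma on state sqrt(a)|0> + sqrt(b)|1>:
alpha^2 = 0.3, beta^2 = 0.7
P(|0>) = alpha^2 + gamma * beta^2
= 0.3 + 0.95 * 0.7
= 0.3 + 0.6650
= 0.9650

0.9650


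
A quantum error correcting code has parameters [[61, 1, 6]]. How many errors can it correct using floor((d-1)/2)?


Code parameters: [[61, 1, 6]], distance d = 6.
Number of correctable errors = floor((d-1)/2)
= floor((6 - 1)/2)
= floor(5/2)
= 2

2


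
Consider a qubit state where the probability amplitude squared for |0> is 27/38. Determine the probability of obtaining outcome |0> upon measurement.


|alpha|^2 = 27/38 = 0.7105
|beta|^2 = 1 - 27/38 = 11/38 = 0.2895
P(|0>) = |alpha|^2 = 0.7105

0.7105


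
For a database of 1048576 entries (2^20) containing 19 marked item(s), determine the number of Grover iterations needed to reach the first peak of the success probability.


After j Grover iterations the success probability is P(j) = sin^2((2j+1)*theta), where sin(theta) = sqrt(k/N).
N = 2^20 = 1048576, k = 19
sin(theta) = sqrt(k/N) = 0.00425673725
theta = arcsin(sqrt(k/N)) = 0.004256750105 rad
P(j) reaches its first maximum when (2j+1)*theta is as close as possible to pi/2, i.e. j = round(pi/(4*theta) - 1/2).
pi/(4*theta) - 1/2 = 184.0065
(For comparison, the common estimate pi/4 * sqrt(N/k) = 184.5071; the exact maximiser is used here.)
Optimal iterations = 184

184


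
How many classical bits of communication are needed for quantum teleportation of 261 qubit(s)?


Quantum teleportation requires 2 classical bits per qubit teleported.
261 qubit(s) -> 2 * 261 = 522 classical bits

522


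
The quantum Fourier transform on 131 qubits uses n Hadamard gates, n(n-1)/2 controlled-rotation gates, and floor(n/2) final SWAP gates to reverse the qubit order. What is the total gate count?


Hadamard gates: 131
Controlled rotations: n*(n-1)/2 = 131*130/2 = 8515
SWAP gates: floor(n/2) = floor(131/2) = 65
Total = 131 + 8515 + 65
= 8711

8711


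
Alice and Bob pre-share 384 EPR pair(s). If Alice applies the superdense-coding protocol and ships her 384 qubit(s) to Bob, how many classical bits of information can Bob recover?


Superdense coding allows 2 classical bits per shared entangled pair.
384 pair(s) -> 2 * 384 = 768 classical bits

768


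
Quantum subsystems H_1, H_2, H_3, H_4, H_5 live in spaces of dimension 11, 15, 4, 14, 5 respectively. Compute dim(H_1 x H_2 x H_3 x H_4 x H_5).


dim(H_1 x H_2 x H_3 x H_4 x H_5) = 11 * 15 * 4 * 14 * 5
= 165 * 4 * 14 * 5
= 660 * 14 * 5
= 9240 * 5
= 46200

46200


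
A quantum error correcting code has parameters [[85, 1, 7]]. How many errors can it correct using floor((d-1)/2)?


Code parameters: [[85, 1, 7]], distance d = 7.
Number of correctable errors = floor((d-1)/2)
= floor((7 - 1)/2)
= floor(6/2)
= 3

3


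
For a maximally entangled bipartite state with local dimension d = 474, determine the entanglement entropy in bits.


For a maximally entangled state in d x d:
S = log2(d) = log2(474)
= 8.8887

8.8887


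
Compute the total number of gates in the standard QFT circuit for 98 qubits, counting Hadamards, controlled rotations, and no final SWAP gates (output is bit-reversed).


Hadamard gates: 98
Controlled rotations: n*(n-1)/2 = 98*97/2 = 4753
SWAP gates: 0 (omitted)
Total = 98 + 4753
= 4851

4851


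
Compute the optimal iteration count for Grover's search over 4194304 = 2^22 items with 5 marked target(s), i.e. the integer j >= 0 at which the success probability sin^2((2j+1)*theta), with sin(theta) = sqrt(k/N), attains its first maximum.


After j Grover iterations the success probability is P(j) = sin^2((2j+1)*theta), where sin(theta) = sqrt(k/N).
N = 2^22 = 4194304, k = 5
sin(theta) = sqrt(k/N) = 0.001091830067
theta = arcsin(sqrt(k/N)) = 0.001091830284 rad
P(j) reaches its first maximum when (2j+1)*theta is as close as possible to pi/2, i.e. j = round(pi/(4*theta) - 1/2).
pi/(4*theta) - 1/2 = 718.8409
(For comparison, the common estimate pi/4 * sqrt(N/k) = 719.3410; the exact maximiser is used here.)
Optimal iterations = 719

719


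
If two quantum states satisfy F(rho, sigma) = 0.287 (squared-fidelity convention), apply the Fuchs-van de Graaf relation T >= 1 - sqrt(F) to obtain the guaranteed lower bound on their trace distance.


Fuchs-van de Graaf (squared-fidelity convention): 1 - sqrt(F) <= T <= sqrt(1 - F).
Lower bound: T >= 1 - sqrt(F)
sqrt(F) = sqrt(0.287) = 0.5357
T >= 1 - 0.5357
T >= 0.4643

0.4643


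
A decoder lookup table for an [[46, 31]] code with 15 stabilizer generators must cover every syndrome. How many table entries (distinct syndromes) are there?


Each stabilizer generator gives a binary (+1 or -1) measurement outcome.
With 15 independent generators:
Total syndromes = 2^15
= 32768

32768


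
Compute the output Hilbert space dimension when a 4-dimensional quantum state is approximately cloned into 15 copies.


Output space = H^(tensor 15) where dim(H) = 4
dim = 4^15
= 16 (after 2 factors)
= 64 (after 3 factors)
= 256 (after 4 factors)
= 1024 (after 5 factors)
= 4096 (after 6 factors)
= 16384 (after 7 factors)
= 65536 (after 8 factors)
= 262144 (after 9 factors)
= 1048576 (after 10 factors)
= 4194304 (after 11 factors)
= 16777216 (after 12 factors)
= 67108864 (after 13 factors)
= 268435456 (after 14 factors)
= 1073741824 (after 15 factors)
= 1073741824

1073741824


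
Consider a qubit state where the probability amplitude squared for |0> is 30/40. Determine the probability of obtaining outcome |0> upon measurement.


|alpha|^2 = 30/40 = 0.7500
|beta|^2 = 1 - 30/40 = 10/40 = 0.2500
P(|0>) = |alpha|^2 = 0.7500

0.7500


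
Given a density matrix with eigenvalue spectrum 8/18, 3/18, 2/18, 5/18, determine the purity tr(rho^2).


tr(rho^2) = sum of eigenvalues squared
= (8/18)^2 + (3/18)^2 + (2/18)^2 + (5/18)^2
= (64 + 9 + 4 + 25) / 324
= 102/324
= 0.3148

0.3148


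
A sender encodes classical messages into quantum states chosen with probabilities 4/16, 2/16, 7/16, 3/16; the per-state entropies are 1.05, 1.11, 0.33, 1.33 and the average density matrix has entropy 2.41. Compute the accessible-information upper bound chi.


chi = S(rho) - sum_i p_i * S(rho_i)
Weighted entropy = 4/16 * 1.05 + 2/16 * 1.11 + 7/16 * 0.33 + 3/16 * 1.33
= 0.7950
chi = 2.41 - 0.7950
= 1.6150

1.6150


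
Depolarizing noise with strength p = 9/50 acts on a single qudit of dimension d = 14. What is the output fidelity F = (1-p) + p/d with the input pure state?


F = (1-p) + p/d
= (1 - 0.1800) + 0.1800/14
= 0.8200 + 0.0129
= 0.8329

0.8329


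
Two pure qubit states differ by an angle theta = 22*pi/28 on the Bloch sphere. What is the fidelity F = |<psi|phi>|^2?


For states separated by angle theta on Bloch sphere:
F = cos^2(theta/2)
theta = 22*pi/28 = 2.4684
theta/2 = 1.2342
cos(theta/2) = 0.3303
F = 0.1091

0.1091


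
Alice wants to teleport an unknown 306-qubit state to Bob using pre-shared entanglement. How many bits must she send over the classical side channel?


Quantum teleportation requires 2 classical bits per qubit teleported.
306 qubit(s) -> 2 * 306 = 612 classical bits

612


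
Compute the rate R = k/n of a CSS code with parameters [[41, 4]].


Code rate R = k/n
= 4/41
= 0.0976

0.0976


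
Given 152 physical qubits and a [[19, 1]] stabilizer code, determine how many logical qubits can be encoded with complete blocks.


Each code block uses 19 physical qubits for 1 logical qubit(s).
Number of complete blocks = floor(152 / 19) = 8
Logical qubits = 8 * 1
= 8

8


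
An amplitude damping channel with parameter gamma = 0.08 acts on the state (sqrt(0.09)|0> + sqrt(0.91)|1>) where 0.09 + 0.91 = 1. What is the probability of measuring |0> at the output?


For amplitude damping with parameter gamma on state sqrt(a)|0> + sqrt(b)|1>:
alpha^2 = 0.09, beta^2 = 0.91
P(|0>) = alpha^2 + gamma * beta^2
= 0.09 + 0.08 * 0.91
= 0.09 + 0.0728
= 0.1628

0.1628


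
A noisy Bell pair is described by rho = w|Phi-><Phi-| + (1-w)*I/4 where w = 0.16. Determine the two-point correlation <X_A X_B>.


|Phi-> = (|00> - |11>)/sqrt(2)
For the pure Bell state, <X_A X_B> = -1 (Bell-state Pauli correlator).
The maximally-mixed part I/4 has tr(I/4 * P tensor P) = 0 for any traceless Pauli P.
So <X_A X_B>_rho = w * (-1) + (1 - w) * 0
= 0.16 * (-1)
= -0.1600

-0.1600


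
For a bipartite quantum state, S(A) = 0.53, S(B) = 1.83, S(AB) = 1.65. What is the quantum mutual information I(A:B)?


I(A:B) = S(A) + S(B) - S(AB)
= 0.53 + 1.83 - 1.65
= 0.7100

0.7100


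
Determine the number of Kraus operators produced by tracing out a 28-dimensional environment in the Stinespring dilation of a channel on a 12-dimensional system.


Tracing out the environment in an orthonormal basis {|i>_E} gives Kraus operators K_i = <i|_E U |0>_E.
Number of Kraus operators = dim(H_env) = d_env
= 28

28


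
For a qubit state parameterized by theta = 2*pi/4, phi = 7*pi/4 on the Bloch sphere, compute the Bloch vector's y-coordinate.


theta = 1.5708, phi = 5.4978
r_y = sin(theta)*sin(phi) = 1.0000 * -0.7071
r_y = -0.7071

-0.7071


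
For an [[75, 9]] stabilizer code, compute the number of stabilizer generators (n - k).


For an [[n,k]] stabilizer code:
Number of stabilizer generators = n - k
= 75 - 9
= 66

66


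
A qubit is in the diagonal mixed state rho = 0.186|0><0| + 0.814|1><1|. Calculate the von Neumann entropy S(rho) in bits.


S = -p*log2(p) - (1-p)*log2(1-p)
p = 0.1860, 1-p = 0.8140
= -0.1860 * log2(0.1860) - 0.8140 * log2(0.8140)
= -(-0.4514) - (-0.2417)
= 0.6930

0.6930


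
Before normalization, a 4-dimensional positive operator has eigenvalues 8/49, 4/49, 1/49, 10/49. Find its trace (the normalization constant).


tr(M) = sum of eigenvalues
= 8/49 + 4/49 + 1/49 + 10/49
= 23/49
= 0.4694

0.4694


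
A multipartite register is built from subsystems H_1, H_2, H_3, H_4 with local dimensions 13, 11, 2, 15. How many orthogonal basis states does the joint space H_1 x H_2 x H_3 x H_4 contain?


dim(H_1 x H_2 x H_3 x H_4) = 13 * 11 * 2 * 15
= 143 * 2 * 15
= 286 * 15
= 4290

4290


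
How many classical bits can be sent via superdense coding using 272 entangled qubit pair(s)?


Superdense coding allows 2 classical bits per shared entangled pair.
272 pair(s) -> 2 * 272 = 544 classical bits

544


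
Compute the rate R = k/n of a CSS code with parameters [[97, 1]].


Code rate R = k/n
= 1/97
= 0.0103

0.0103


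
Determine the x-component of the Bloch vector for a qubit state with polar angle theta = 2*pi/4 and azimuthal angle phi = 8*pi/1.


theta = 1.5708, phi = 25.1327
r_x = sin(theta)*cos(phi) = 1.0000 * 1.0000
r_x = 1.0000

1.0000


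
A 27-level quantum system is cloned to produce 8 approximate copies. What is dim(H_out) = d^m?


Output space = H^(tensor 8) where dim(H) = 27
dim = 27^8
= 729 (after 2 factors)
= 19683 (after 3 factors)
= 531441 (after 4 factors)
= 14348907 (after 5 factors)
= 387420489 (after 6 factors)
= 10460353203 (after 7 factors)
= 282429536481 (after 8 factors)
= 282429536481

282429536481


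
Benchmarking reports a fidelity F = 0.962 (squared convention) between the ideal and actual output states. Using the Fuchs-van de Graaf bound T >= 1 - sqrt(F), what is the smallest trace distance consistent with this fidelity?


Fuchs-van de Graaf (squared-fidelity convention): 1 - sqrt(F) <= T <= sqrt(1 - F).
Lower bound: T >= 1 - sqrt(F)
sqrt(F) = sqrt(0.962) = 0.9808
T >= 1 - 0.9808
T >= 0.0192

0.0192


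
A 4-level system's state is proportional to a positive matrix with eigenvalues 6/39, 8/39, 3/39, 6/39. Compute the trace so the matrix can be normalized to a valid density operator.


tr(M) = sum of eigenvalues
= 6/39 + 8/39 + 3/39 + 6/39
= 23/39
= 0.5897

0.5897


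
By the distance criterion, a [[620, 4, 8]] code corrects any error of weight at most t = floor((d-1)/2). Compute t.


Code parameters: [[620, 4, 8]], distance d = 8.
Number of correctable errors = floor((d-1)/2)
= floor((8 - 1)/2)
= floor(7/2)
= 3

3


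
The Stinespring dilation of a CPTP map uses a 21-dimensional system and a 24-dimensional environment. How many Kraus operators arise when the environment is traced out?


Tracing out the environment in an orthonormal basis {|i>_E} gives Kraus operators K_i = <i|_E U |0>_E.
Number of Kraus operators = dim(H_env) = d_env
= 24

24


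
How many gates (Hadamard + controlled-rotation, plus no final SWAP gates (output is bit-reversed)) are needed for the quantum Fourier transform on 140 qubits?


Hadamard gates: 140
Controlled rotations: n*(n-1)/2 = 140*139/2 = 9730
SWAP gates: 0 (omitted)
Total = 140 + 9730
= 9870

9870


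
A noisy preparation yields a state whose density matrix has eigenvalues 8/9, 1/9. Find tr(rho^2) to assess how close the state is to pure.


tr(rho^2) = sum of eigenvalues squared
= (8/9)^2 + (1/9)^2
= (64 + 1) / 81
= 65/81
= 0.8025

0.8025


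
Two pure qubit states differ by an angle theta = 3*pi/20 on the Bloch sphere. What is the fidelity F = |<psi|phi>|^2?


For states separated by angle theta on Bloch sphere:
F = cos^2(theta/2)
theta = 3*pi/20 = 0.4712
theta/2 = 0.2356
cos(theta/2) = 0.9724
F = 0.9455

0.9455


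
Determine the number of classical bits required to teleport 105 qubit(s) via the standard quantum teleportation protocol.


Quantum teleportation requires 2 classical bits per qubit teleported.
105 qubit(s) -> 2 * 105 = 210 classical bits

210


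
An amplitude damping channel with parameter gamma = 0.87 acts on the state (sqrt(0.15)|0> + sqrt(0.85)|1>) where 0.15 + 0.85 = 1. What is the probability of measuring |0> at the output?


For amplitude damping with parameter gamma on state sqrt(a)|0> + sqrt(b)|1>:
alpha^2 = 0.15, beta^2 = 0.85
P(|0>) = alpha^2 + gamma * beta^2
= 0.15 + 0.87 * 0.85
= 0.15 + 0.7395
= 0.8895

0.8895


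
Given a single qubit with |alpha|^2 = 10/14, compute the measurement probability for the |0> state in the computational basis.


|alpha|^2 = 10/14 = 0.7143
|beta|^2 = 1 - 10/14 = 4/14 = 0.2857
P(|0>) = |alpha|^2 = 0.7143

0.7143


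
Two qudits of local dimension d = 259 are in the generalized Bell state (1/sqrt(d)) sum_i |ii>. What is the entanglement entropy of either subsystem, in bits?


For a maximally entangled state in d x d:
S = log2(d) = log2(259)
= 8.0168

8.0168


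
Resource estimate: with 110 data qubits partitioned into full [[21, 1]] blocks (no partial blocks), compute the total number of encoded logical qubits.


Each code block uses 21 physical qubits for 1 logical qubit(s).
Number of complete blocks = floor(110 / 21) = 5
Logical qubits = 5 * 1
= 5

5


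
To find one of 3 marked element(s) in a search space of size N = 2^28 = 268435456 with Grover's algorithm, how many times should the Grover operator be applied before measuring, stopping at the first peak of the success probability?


After j Grover iterations the success probability is P(j) = sin^2((2j+1)*theta), where sin(theta) = sqrt(k/N).
N = 2^28 = 268435456, k = 3
sin(theta) = sqrt(k/N) = 0.0001057159917
theta = arcsin(sqrt(k/N)) = 0.0001057159919 rad
P(j) reaches its first maximum when (2j+1)*theta is as close as possible to pi/2, i.e. j = round(pi/(4*theta) - 1/2).
pi/(4*theta) - 1/2 = 7428.8222
(For comparison, the common estimate pi/4 * sqrt(N/k) = 7429.3222; the exact maximiser is used here.)
Optimal iterations = 7429

7429


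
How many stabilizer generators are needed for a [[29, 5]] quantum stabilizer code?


For an [[n,k]] stabilizer code:
Number of stabilizer generators = n - k
= 29 - 5
= 24

24


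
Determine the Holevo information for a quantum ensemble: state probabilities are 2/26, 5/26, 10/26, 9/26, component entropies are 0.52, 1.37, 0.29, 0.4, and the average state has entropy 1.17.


chi = S(rho) - sum_i p_i * S(rho_i)
Weighted entropy = 2/26 * 0.52 + 5/26 * 1.37 + 10/26 * 0.29 + 9/26 * 0.4
= 0.5535
chi = 1.17 - 0.5535
= 0.6165

0.6165


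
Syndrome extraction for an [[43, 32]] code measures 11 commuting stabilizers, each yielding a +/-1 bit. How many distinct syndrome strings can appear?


Each stabilizer generator gives a binary (+1 or -1) measurement outcome.
With 11 independent generators:
Total syndromes = 2^11
= 2048

2048


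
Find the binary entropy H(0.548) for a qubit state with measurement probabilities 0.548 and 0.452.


S = -p*log2(p) - (1-p)*log2(1-p)
p = 0.5480, 1-p = 0.4520
= -0.5480 * log2(0.5480) - 0.4520 * log2(0.4520)
= -(-0.4755) - (-0.5178)
= 0.9933

0.9933


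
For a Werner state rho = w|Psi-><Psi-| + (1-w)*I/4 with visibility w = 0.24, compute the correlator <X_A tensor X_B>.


|Psi-> = (|01> - |10>)/sqrt(2)
For the pure Bell state, <X_A X_B> = -1 (Bell-state Pauli correlator).
The maximally-mixed part I/4 has tr(I/4 * P tensor P) = 0 for any traceless Pauli P.
So <X_A X_B>_rho = w * (-1) + (1 - w) * 0
= 0.24 * (-1)
= -0.2400

-0.2400


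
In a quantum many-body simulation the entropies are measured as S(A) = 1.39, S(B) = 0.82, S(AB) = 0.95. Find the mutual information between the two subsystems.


I(A:B) = S(A) + S(B) - S(AB)
= 1.39 + 0.82 - 0.95
= 1.2600

1.2600


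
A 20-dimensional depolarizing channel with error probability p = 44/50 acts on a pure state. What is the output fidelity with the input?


F = (1-p) + p/d
= (1 - 0.8800) + 0.8800/20
= 0.1200 + 0.0440
= 0.1640

0.1640


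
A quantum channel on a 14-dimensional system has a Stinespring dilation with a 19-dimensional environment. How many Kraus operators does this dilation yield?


Tracing out the environment in an orthonormal basis {|i>_E} gives Kraus operators K_i = <i|_E U |0>_E.
Number of Kraus operators = dim(H_env) = d_env
= 19

19


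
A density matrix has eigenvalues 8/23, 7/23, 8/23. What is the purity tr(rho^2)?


tr(rho^2) = sum of eigenvalues squared
= (8/23)^2 + (7/23)^2 + (8/23)^2
= (64 + 49 + 64) / 529
= 177/529
= 0.3346

0.3346


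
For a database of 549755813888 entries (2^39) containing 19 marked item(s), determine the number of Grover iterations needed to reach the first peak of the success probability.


After j Grover iterations the success probability is P(j) = sin^2((2j+1)*theta), where sin(theta) = sqrt(k/N).
N = 2^39 = 549755813888, k = 19
sin(theta) = sqrt(k/N) = 5.87884331e-06
theta = arcsin(sqrt(k/N)) = 5.87884331e-06 rad
P(j) reaches its first maximum when (2j+1)*theta is as close as possible to pi/2, i.e. j = round(pi/(4*theta) - 1/2).
pi/(4*theta) - 1/2 = 133596.8970
(For comparison, the common estimate pi/4 * sqrt(N/k) = 133597.3970; the exact maximiser is used here.)
Optimal iterations = 133597

133597


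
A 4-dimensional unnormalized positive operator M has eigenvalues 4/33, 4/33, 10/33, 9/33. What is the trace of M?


tr(M) = sum of eigenvalues
= 4/33 + 4/33 + 10/33 + 9/33
= 27/33
= 0.8182

0.8182


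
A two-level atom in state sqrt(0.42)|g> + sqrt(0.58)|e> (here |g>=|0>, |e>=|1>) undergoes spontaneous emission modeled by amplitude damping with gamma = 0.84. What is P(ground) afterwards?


For amplitude damping with parameter gamma on state sqrt(a)|0> + sqrt(b)|1>:
alpha^2 = 0.42, beta^2 = 0.58
P(|0>) = alpha^2 + gamma * beta^2
= 0.42 + 0.84 * 0.58
= 0.42 + 0.4872
= 0.9072

0.9072


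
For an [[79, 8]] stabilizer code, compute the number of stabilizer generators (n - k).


For an [[n,k]] stabilizer code:
Number of stabilizer generators = n - k
= 79 - 8
= 71

71


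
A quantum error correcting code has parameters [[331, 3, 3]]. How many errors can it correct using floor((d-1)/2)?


Code parameters: [[331, 3, 3]], distance d = 3.
Number of correctable errors = floor((d-1)/2)
= floor((3 - 1)/2)
= floor(2/2)
= 1

1


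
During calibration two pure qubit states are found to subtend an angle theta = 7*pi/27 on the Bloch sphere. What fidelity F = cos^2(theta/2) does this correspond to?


For states separated by angle theta on Bloch sphere:
F = cos^2(theta/2)
theta = 7*pi/27 = 0.8145
theta/2 = 0.4072
cos(theta/2) = 0.9182
F = 0.8431

0.8431


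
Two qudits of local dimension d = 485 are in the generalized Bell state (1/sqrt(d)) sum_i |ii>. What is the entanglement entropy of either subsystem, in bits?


For a maximally entangled state in d x d:
S = log2(d) = log2(485)
= 8.9218

8.9218


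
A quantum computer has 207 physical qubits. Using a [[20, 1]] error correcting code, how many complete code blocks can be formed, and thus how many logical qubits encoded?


Each code block uses 20 physical qubits for 1 logical qubit(s).
Number of complete blocks = floor(207 / 20) = 10
Logical qubits = 10 * 1
= 10

10


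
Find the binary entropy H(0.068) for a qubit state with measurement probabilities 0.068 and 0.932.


S = -p*log2(p) - (1-p)*log2(1-p)
p = 0.0680, 1-p = 0.9320
= -0.0680 * log2(0.0680) - 0.9320 * log2(0.9320)
= -(-0.2637) - (-0.0947)
= 0.3584

0.3584


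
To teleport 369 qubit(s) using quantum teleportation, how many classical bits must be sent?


Quantum teleportation requires 2 classical bits per qubit teleported.
369 qubit(s) -> 2 * 369 = 738 classical bits

738


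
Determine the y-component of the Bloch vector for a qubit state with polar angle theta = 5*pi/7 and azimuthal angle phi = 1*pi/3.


theta = 2.2440, phi = 1.0472
r_y = sin(theta)*sin(phi) = 0.7818 * 0.8660
r_y = 0.6771

0.6771


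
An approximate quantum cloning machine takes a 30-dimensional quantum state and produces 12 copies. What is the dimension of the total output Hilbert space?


Output space = H^(tensor 12) where dim(H) = 30
dim = 30^12
= 900 (after 2 factors)
= 27000 (after 3 factors)
= 810000 (after 4 factors)
= 24300000 (after 5 factors)
= 729000000 (after 6 factors)
= 21870000000 (after 7 factors)
= 656100000000 (after 8 factors)
= 19683000000000 (after 9 factors)
= 590490000000000 (after 10 factors)
= 17714700000000000 (after 11 factors)
= 531441000000000000 (after 12 factors)
= 531441000000000000

531441000000000000


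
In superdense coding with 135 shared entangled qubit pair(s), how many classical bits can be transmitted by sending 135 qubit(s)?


Superdense coding allows 2 classical bits per shared entangled pair.
135 pair(s) -> 2 * 135 = 270 classical bits

270


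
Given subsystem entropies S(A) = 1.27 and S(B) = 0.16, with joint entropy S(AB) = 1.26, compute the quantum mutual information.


I(A:B) = S(A) + S(B) - S(AB)
= 1.27 + 0.16 - 1.26
= 0.1700

0.1700


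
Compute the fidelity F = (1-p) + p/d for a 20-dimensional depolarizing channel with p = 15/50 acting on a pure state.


F = (1-p) + p/d
= (1 - 0.3000) + 0.3000/20
= 0.7000 + 0.0150
= 0.7150

0.7150


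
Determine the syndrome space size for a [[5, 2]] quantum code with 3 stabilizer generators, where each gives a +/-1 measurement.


Each stabilizer generator gives a binary (+1 or -1) measurement outcome.
With 3 independent generators:
Total syndromes = 2^3
= 8

8


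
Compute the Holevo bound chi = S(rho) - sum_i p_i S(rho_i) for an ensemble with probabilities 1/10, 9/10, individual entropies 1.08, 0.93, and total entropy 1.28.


chi = S(rho) - sum_i p_i * S(rho_i)
Weighted entropy = 1/10 * 1.08 + 9/10 * 0.93
= 0.9450
chi = 1.28 - 0.9450
= 0.3350

0.3350


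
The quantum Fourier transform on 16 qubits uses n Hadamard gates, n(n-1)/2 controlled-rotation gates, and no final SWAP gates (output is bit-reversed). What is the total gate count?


Hadamard gates: 16
Controlled rotations: n*(n-1)/2 = 16*15/2 = 120
SWAP gates: 0 (omitted)
Total = 16 + 120
= 136

136


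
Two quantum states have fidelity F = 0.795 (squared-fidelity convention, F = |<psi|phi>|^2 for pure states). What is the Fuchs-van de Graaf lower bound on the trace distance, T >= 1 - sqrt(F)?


Fuchs-van de Graaf (squared-fidelity convention): 1 - sqrt(F) <= T <= sqrt(1 - F).
Lower bound: T >= 1 - sqrt(F)
sqrt(F) = sqrt(0.795) = 0.8916
T >= 1 - 0.8916
T >= 0.1084

0.1084


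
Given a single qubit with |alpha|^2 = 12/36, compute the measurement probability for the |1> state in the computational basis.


|alpha|^2 = 12/36 = 0.3333
|beta|^2 = 1 - 12/36 = 24/36 = 0.6667
P(|1>) = |beta|^2 = 0.6667

0.6667


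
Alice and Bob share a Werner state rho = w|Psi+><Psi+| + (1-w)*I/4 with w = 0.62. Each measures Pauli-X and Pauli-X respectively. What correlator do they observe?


|Psi+> = (|01> + |10>)/sqrt(2)
For the pure Bell state, <X_A X_B> = +1 (Bell-state Pauli correlator).
The maximally-mixed part I/4 has tr(I/4 * P tensor P) = 0 for any traceless Pauli P.
So <X_A X_B>_rho = w * (+1) + (1 - w) * 0
= 0.62 * (+1)
= 0.6200

0.6200


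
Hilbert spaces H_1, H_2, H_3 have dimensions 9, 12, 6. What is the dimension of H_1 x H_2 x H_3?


dim(H_1 x H_2 x H_3) = 9 * 12 * 6
= 108 * 6
= 648

648


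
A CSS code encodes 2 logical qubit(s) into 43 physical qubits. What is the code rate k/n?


Code rate R = k/n
= 2/43
= 0.0465

0.0465


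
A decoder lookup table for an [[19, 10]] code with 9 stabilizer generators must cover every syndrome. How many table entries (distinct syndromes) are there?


Each stabilizer generator gives a binary (+1 or -1) measurement outcome.
With 9 independent generators:
Total syndromes = 2^9
= 512

512


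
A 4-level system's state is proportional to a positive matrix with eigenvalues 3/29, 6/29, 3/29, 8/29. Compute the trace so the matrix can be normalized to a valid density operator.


tr(M) = sum of eigenvalues
= 3/29 + 6/29 + 3/29 + 8/29
= 20/29
= 0.6897

0.6897


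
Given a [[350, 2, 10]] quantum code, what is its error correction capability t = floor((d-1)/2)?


Code parameters: [[350, 2, 10]], distance d = 10.
Number of correctable errors = floor((d-1)/2)
= floor((10 - 1)/2)
= floor(9/2)
= 4

4


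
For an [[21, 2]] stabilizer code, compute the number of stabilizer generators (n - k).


For an [[n,k]] stabilizer code:
Number of stabilizer generators = n - k
= 21 - 2
= 19

19


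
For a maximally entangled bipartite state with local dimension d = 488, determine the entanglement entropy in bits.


For a maximally entangled state in d x d:
S = log2(d) = log2(488)
= 8.9307

8.9307


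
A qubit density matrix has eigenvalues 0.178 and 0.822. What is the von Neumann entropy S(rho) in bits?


S = -p*log2(p) - (1-p)*log2(1-p)
p = 0.1780, 1-p = 0.8220
= -0.1780 * log2(0.1780) - 0.8220 * log2(0.8220)
= -(-0.4432) - (-0.2325)
= 0.6757

0.6757


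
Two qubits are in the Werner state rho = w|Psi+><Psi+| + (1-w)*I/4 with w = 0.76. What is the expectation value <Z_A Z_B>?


|Psi+> = (|01> + |10>)/sqrt(2)
For the pure Bell state, <Z_A Z_B> = -1 (Bell-state Pauli correlator).
The maximally-mixed part I/4 has tr(I/4 * P tensor P) = 0 for any traceless Pauli P.
So <Z_A Z_B>_rho = w * (-1) + (1 - w) * 0
= 0.76 * (-1)
= -0.7600

-0.7600


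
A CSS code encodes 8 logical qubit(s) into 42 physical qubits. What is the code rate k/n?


Code rate R = k/n
= 8/42
= 0.1905

0.1905


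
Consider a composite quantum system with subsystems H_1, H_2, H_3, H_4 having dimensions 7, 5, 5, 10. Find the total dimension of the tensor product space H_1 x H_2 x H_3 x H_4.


dim(H_1 x H_2 x H_3 x H_4) = 7 * 5 * 5 * 10
= 35 * 5 * 10
= 175 * 10
= 1750

1750


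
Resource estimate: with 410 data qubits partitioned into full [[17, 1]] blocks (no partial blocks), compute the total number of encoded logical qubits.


Each code block uses 17 physical qubits for 1 logical qubit(s).
Number of complete blocks = floor(410 / 17) = 24
Logical qubits = 24 * 1
= 24

24


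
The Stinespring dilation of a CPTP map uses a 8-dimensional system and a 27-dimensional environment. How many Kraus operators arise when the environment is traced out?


Tracing out the environment in an orthonormal basis {|i>_E} gives Kraus operators K_i = <i|_E U |0>_E.
Number of Kraus operators = dim(H_env) = d_env
= 27

27


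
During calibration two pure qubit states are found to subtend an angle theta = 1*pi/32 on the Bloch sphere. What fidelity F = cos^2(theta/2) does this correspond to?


For states separated by angle theta on Bloch sphere:
F = cos^2(theta/2)
theta = 1*pi/32 = 0.0982
theta/2 = 0.0491
cos(theta/2) = 0.9988
F = 0.9976

0.9976


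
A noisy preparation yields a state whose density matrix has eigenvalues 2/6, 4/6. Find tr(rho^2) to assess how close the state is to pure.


tr(rho^2) = sum of eigenvalues squared
= (2/6)^2 + (4/6)^2
= (4 + 16) / 36
= 20/36
= 0.5556

0.5556


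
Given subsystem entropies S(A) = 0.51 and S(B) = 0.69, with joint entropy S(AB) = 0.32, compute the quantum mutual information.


I(A:B) = S(A) + S(B) - S(AB)
= 0.51 + 0.69 - 0.32
= 0.8800

0.8800


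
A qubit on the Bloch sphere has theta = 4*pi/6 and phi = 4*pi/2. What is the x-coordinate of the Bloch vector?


theta = 2.0944, phi = 6.2832
r_x = sin(theta)*cos(phi) = 0.8660 * 1.0000
r_x = 0.8660

0.8660


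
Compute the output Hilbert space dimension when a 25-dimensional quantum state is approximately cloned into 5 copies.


Output space = H^(tensor 5) where dim(H) = 25
dim = 25^5
= 625 (after 2 factors)
= 15625 (after 3 factors)
= 390625 (after 4 factors)
= 9765625 (after 5 factors)
= 9765625

9765625
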